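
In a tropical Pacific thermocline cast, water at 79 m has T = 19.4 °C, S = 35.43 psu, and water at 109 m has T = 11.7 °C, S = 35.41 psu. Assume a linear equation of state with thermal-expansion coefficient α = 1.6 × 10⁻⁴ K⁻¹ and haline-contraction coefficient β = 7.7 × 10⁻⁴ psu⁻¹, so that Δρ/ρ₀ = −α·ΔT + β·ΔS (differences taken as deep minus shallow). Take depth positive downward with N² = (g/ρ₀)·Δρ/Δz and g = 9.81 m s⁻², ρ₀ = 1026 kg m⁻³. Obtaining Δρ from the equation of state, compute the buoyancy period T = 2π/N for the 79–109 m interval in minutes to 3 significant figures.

5.25 min

ΔT = -7.7 K, ΔS = -0.02 psu (deep − shallow).
Δρ/ρ₀ = −αΔT + βΔS = 1.232 × 10⁻³ − 1.54 × 10⁻⁵ = 1.2166 × 10⁻³, so Δρ ≈ 1.248 kg m⁻³.
N² = (g/ρ₀)·Δρ/Δz = g·(Δρ/ρ₀)/Δz = 9.81 × 1.2166 × 10⁻³ / 30 = 3.9783 × 10⁻⁴ s⁻².
N = √(3.9783 × 10⁻⁴) = 0.019946 rad s⁻¹ → T = 2π/N = 315.01 s = 5.2502 min ≈ 5.25 min.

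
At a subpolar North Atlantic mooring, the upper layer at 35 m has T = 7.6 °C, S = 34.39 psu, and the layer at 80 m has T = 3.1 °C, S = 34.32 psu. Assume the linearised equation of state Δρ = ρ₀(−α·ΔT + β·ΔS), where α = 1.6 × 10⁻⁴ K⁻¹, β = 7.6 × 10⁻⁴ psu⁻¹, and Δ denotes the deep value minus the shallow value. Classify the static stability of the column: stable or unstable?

stable

ΔT = 3.1 − 7.6 = -4.5 K and ΔS = 34.32 − 34.39 = -0.07 psu (deep − shallow).
−αΔT = 7.20 × 10⁻⁴; βΔS = -5.32 × 10⁻⁵; sum Δρ/ρ₀ = 6.668 × 10⁻⁴.
Δρ/ρ₀ > 0, so Δρ > 0: deeper water is denser → statically stable.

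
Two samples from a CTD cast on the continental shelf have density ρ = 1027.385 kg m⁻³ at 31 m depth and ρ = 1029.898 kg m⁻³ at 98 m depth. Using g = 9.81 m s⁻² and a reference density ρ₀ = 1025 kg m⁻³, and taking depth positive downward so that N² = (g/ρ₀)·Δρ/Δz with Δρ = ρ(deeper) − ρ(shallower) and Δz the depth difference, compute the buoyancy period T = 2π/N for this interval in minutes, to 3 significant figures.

5.53 min

Δρ = 1029.898 − 1027.385 = 2.513 kg m⁻³ over Δz = 98 − 31 = 67 m.
N² = (9.81/1025) × (2.513/67) = 3.5897 × 10⁻⁴ s⁻².
N = √(3.5897 × 10⁻⁴) = 0.018947 rad s⁻¹, so T = 2π/N = 331.62 s = 5.5270 min ≈ 5.53 min.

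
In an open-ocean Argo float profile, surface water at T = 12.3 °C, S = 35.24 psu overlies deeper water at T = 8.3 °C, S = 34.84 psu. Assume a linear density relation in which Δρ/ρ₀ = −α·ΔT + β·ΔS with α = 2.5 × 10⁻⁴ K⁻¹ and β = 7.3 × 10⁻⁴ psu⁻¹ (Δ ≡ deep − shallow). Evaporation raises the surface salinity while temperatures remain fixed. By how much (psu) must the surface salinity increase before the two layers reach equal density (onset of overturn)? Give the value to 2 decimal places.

0.97 psu

Neutral buoyancy requires −α(T_deep − T_surf) + β(S_deep − S_surf′) = 0.
S_surf′ = S_deep − (α/β)·ΔT = 34.84 − (2.5 × 10⁻⁴/7.3 × 10⁻⁴)·(-4.0) = 36.2099 psu.
Increase required: 36.2099 − 35.24 = 0.9699 psu.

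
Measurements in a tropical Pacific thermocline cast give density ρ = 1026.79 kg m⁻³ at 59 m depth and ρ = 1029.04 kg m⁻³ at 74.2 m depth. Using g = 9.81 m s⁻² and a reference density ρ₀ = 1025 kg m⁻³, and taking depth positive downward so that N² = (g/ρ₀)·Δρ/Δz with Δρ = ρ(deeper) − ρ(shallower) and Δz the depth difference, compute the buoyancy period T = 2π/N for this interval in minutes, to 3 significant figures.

2.78 min

Δρ = 1029.04 − 1026.79 = 2.25 kg m⁻³ over Δz = 74.2 − 59 = 15.2 m.
N² = (9.81/1025) × (2.25/15.2) = 1.4167 × 10⁻³ s⁻².
N = √(1.4167 × 10⁻³) = 0.037639 rad s⁻¹, so T = 2π/N = 166.93 s = 2.7822 min ≈ 2.78 min.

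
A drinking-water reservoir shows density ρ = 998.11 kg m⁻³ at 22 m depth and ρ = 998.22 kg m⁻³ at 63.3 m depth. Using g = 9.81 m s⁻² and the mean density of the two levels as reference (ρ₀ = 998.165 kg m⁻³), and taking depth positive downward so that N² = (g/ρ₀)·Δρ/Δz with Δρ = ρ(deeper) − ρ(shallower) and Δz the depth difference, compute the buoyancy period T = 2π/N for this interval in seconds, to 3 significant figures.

1.23 × 10³ s

Δρ = 998.22 − 998.11 = 0.11 kg m⁻³ over Δz = 63.3 − 22 = 41.3 m.
N² = (9.81/998.165) × (0.11/41.3) = 2.6176 × 10⁻⁵ s⁻².
N = √(2.6176 × 10⁻⁵) = 5.1162 × 10⁻³ rad s⁻¹, so T = 2π/N = 1.2281 × 10³ s ≈ 1.23 × 10³ s.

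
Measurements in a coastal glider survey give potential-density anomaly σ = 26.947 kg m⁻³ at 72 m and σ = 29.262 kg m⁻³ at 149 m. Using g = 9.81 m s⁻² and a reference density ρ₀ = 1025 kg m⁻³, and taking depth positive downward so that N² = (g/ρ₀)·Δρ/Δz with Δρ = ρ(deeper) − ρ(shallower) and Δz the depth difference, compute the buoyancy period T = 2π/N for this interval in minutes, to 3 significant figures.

Δρ = 1029.262 − 1026.947 = 2.315 kg m⁻³ over Δz = 149 − 72 = 77 m.
N² = (9.81/1025) × (2.315/77) = 2.8774 × 10⁻⁴ s⁻².
N = √(2.8774 × 10⁻⁴) = 0.016963 rad s⁻¹, so T = 2π/N = 370.41 s = 6.1735 min ≈ 6.17 min.

6.17 min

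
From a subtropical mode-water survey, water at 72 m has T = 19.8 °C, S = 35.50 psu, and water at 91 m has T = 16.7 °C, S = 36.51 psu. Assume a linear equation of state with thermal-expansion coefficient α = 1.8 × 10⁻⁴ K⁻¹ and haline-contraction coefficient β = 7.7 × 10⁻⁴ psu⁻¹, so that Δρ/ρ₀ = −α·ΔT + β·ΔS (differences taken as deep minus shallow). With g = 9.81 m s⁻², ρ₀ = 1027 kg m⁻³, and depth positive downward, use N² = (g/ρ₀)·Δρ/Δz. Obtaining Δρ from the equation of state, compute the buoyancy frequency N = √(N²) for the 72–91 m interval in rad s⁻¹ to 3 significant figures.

ΔT = -3.1 K, ΔS = +1.01 psu (deep − shallow).
Δρ/ρ₀ = −αΔT + βΔS = 5.58 × 10⁻⁴ + 7.777 × 10⁻⁴ = 1.3357 × 10⁻³, so Δρ ≈ 1.372 kg m⁻³.
N² = (g/ρ₀)·Δρ/Δz = g·(Δρ/ρ₀)/Δz = 9.81 × 1.3357 × 10⁻³ / 19 = 6.8964 × 10⁻⁴ s⁻².
N = √(6.8964 × 10⁻⁴) = 0.026261 rad s⁻¹ ≈ 0.0263 rad s⁻¹.

0.0263 rad s⁻¹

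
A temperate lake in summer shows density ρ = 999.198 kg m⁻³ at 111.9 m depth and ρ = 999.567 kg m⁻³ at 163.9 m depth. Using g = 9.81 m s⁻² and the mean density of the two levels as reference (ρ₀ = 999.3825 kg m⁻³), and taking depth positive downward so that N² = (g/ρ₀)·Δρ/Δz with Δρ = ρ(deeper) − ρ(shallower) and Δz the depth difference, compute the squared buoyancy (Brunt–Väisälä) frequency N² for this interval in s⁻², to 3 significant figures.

Δρ = 999.567 − 999.198 = 0.369 kg m⁻³ over Δz = 163.9 − 111.9 = 52 m.
N² = (9.81/999.3825) × (0.369/52) = 6.9656 × 10⁻⁵ s⁻² ≈ 6.97 × 10⁻⁵ s⁻².

6.97 × 10⁻⁵ s⁻²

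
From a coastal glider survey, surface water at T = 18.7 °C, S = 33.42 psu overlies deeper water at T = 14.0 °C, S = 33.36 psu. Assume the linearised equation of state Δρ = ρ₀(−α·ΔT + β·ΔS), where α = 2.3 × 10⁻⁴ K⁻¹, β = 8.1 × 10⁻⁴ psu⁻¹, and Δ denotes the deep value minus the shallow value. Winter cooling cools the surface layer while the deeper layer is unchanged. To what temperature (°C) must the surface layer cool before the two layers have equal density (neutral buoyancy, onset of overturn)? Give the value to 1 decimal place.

14.2 °C

Neutral buoyancy requires Δρ = 0, i.e. −α(T_deep − T_surf′) + β(S_deep − S_surf) = 0.
T_surf′ = T_deep − (β/α)·ΔS = 14.0 − (8.1 × 10⁻⁴/2.3 × 10⁻⁴)·(-0.06) = 14.211 °C.
Cooling required: 18.7 − (14.211) = 4.489 °C.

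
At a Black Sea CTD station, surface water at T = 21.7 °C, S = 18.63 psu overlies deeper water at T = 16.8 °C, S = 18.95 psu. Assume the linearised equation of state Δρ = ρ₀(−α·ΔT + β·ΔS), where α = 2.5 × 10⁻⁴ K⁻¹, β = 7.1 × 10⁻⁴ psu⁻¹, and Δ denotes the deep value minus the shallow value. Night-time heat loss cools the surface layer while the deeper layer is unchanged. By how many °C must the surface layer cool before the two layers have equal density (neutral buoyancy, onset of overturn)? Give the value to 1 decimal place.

5.8 °C

Neutral buoyancy requires Δρ = 0, i.e. −α(T_deep − T_surf′) + β(S_deep − S_surf) = 0.
T_surf′ = T_deep − (β/α)·ΔS = 16.8 − (7.1 × 10⁻⁴/2.5 × 10⁻⁴)·(+0.32) = 15.891 °C.
Cooling required: 21.7 − (15.891) = 5.809 °C.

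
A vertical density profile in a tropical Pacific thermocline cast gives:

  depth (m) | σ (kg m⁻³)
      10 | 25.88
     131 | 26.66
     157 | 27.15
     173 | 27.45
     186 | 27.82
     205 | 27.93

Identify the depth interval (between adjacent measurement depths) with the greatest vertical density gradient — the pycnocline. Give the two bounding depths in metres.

Compute the density gradient over each adjacent pair:
  10–131 m: Δρ/Δz = 0.78/121 = 6.4 × 10⁻³ kg m⁻⁴
  131–157 m: Δρ/Δz = 0.49/26 = 0.019 kg m⁻⁴
  157–173 m: Δρ/Δz = 0.30/16 = 0.019 kg m⁻⁴
  173–186 m: Δρ/Δz = 0.37/13 = 0.028 kg m⁻⁴
  186–205 m: Δρ/Δz = 0.11/19 = 5.8 × 10⁻³ kg m⁻⁴
The largest gradient is in the 173–186 m interval — the pycnocline.

173–186 m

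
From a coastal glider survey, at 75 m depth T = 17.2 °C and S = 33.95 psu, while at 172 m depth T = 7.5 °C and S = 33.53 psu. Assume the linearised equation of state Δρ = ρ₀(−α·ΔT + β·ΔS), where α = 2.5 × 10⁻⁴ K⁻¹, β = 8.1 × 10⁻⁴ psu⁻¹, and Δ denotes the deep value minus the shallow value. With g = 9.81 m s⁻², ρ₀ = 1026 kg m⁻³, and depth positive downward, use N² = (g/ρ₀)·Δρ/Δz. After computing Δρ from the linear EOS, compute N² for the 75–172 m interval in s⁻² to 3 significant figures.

ΔT = -9.7 K, ΔS = -0.42 psu (deep − shallow).
Δρ/ρ₀ = −αΔT + βΔS = 2.425 × 10⁻³ − 3.402 × 10⁻⁴ = 2.0848 × 10⁻³, so Δρ ≈ 2.139 kg m⁻³.
N² = (g/ρ₀)·Δρ/Δz = g·(Δρ/ρ₀)/Δz = 9.81 × 2.0848 × 10⁻³ / 97 = 2.1084 × 10⁻⁴ s⁻² ≈ 2.11 × 10⁻⁴ s⁻².

2.11 × 10⁻⁴ s⁻²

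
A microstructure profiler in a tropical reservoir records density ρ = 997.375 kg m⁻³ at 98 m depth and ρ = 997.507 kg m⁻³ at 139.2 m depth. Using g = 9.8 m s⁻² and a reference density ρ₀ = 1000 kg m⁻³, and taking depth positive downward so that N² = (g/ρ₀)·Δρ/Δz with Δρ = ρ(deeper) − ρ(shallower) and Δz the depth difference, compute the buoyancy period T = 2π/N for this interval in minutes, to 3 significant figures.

Δρ = 997.507 − 997.375 = 0.132 kg m⁻³ over Δz = 139.2 − 98 = 41.2 m.
N² = (9.8/1000) × (0.132/41.2) = 3.1398 × 10⁻⁵ s⁻².
N = √(3.1398 × 10⁻⁵) = 5.6034 × 10⁻³ rad s⁻¹, so T = 2π/N = 1.1213 × 10³ s = 18.688 min ≈ 18.7 min.
N² > 0, so the interval is statically stable.

18.7 min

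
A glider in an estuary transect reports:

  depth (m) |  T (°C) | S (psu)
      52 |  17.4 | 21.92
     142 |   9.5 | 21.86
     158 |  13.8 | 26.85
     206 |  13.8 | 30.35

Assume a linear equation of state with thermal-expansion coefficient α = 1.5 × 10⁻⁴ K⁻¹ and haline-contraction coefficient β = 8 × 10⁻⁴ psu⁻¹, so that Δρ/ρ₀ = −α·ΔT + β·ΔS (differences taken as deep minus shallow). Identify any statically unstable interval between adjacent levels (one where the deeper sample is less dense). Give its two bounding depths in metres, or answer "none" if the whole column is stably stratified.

Evaluate Δρ/ρ₀ = −αΔT + βΔS across each adjacent pair:
  52–142 m: −αΔT+βΔS = −(1.5 × 10⁻⁴)(-7.9)+(8 × 10⁻⁴)(-0.06) = 1.1 × 10⁻³ → stable
  142–158 m: −αΔT+βΔS = −(1.5 × 10⁻⁴)(+4.3)+(8 × 10⁻⁴)(+4.99) = 3.3 × 10⁻³ → stable
  158–206 m: −αΔT+βΔS = −(1.5 × 10⁻⁴)(+0.0)+(8 × 10⁻⁴)(+3.50) = 2.8 × 10⁻³ → stable
Every interval has Δρ > 0: the column is stably stratified throughout.

none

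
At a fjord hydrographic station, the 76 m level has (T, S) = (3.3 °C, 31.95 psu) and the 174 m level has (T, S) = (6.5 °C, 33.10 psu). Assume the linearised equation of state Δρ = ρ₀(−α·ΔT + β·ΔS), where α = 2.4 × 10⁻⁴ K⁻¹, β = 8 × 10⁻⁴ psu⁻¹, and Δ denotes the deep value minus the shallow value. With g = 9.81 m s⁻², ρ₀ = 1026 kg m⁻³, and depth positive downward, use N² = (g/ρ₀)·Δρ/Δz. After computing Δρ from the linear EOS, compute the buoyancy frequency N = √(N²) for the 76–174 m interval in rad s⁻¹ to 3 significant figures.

ΔT = +3.2 K, ΔS = +1.15 psu (deep − shallow).
Δρ/ρ₀ = −αΔT + βΔS = -7.68 × 10⁻⁴ + 9.20 × 10⁻⁴ = 1.52 × 10⁻⁴, so Δρ ≈ 0.1560 kg m⁻³.
N² = (g/ρ₀)·Δρ/Δz = g·(Δρ/ρ₀)/Δz = 9.81 × 1.52 × 10⁻⁴ / 98 = 1.5216 × 10⁻⁵ s⁻².
N = √(1.5216 × 10⁻⁵) = 3.9008 × 10⁻³ rad s⁻¹ ≈ 3.90 × 10⁻³ rad s⁻¹.

3.90 × 10⁻³ rad s⁻¹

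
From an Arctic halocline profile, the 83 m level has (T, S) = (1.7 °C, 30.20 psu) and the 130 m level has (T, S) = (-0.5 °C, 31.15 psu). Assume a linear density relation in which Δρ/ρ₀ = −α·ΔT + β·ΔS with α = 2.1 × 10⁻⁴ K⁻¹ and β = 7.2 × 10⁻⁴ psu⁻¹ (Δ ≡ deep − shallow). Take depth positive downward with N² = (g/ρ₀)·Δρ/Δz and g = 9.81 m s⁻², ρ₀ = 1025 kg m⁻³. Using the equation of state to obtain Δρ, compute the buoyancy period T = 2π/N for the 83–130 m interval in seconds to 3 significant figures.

ΔT = -2.2 K, ΔS = +0.95 psu (deep − shallow).
Δρ/ρ₀ = −αΔT + βΔS = 4.62 × 10⁻⁴ + 6.84 × 10⁻⁴ = 1.146 × 10⁻³, so Δρ ≈ 1.175 kg m⁻³.
N² = (g/ρ₀)·Δρ/Δz = g·(Δρ/ρ₀)/Δz = 9.81 × 1.146 × 10⁻³ / 47 = 2.3920 × 10⁻⁴ s⁻².
N = √(2.3920 × 10⁻⁴) = 0.015466 rad s⁻¹ → T = 2π/N = 406.26 s ≈ 406 s.

406 s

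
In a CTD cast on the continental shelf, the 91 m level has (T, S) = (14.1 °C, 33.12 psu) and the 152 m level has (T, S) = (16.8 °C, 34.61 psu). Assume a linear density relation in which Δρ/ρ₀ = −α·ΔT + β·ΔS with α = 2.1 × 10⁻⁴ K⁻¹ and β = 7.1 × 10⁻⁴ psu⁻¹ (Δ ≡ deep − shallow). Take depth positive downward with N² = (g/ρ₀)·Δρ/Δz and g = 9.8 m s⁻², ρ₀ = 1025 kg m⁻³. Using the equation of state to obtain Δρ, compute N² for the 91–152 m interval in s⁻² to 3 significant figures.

7.89 × 10⁻⁵ s⁻²

ΔT = +2.7 K, ΔS = +1.49 psu (deep − shallow).
Δρ/ρ₀ = −αΔT + βΔS = -5.67 × 10⁻⁴ + 1.0579 × 10⁻³ = 4.909 × 10⁻⁴, so Δρ ≈ 0.5032 kg m⁻³.
N² = (g/ρ₀)·Δρ/Δz = g·(Δρ/ρ₀)/Δz = 9.8 × 4.909 × 10⁻⁴ / 61 = 7.8866 × 10⁻⁵ s⁻² ≈ 7.89 × 10⁻⁵ s⁻².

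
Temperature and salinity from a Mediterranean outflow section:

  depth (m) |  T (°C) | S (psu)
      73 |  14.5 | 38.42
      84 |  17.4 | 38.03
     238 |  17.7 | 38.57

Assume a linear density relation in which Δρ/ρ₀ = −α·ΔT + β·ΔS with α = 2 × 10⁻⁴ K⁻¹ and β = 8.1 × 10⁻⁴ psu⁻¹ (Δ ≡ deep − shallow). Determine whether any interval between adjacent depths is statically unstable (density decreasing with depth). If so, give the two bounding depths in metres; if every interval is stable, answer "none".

73–84 m

Evaluate Δρ/ρ₀ = −αΔT + βΔS across each adjacent pair:
  73–84 m: −αΔT+βΔS = −(2 × 10⁻⁴)(+2.9)+(8.1 × 10⁻⁴)(-0.39) = -9.0 × 10⁻⁴ → UNSTABLE
  84–238 m: −αΔT+βΔS = −(2 × 10⁻⁴)(+0.3)+(8.1 × 10⁻⁴)(+0.54) = 3.8 × 10⁻⁴ → stable
The 73–84 m interval has Δρ < 0: lighter water underlies denser water.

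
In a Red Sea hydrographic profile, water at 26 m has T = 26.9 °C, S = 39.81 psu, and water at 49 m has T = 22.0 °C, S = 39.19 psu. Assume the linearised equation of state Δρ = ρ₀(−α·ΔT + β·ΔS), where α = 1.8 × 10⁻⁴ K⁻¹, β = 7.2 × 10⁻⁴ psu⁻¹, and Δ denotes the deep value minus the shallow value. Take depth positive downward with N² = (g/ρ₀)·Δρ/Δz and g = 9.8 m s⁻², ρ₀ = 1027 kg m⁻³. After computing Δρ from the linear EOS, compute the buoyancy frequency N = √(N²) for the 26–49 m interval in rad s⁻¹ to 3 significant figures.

ΔT = -4.9 K, ΔS = -0.62 psu (deep − shallow).
Δρ/ρ₀ = −αΔT + βΔS = 8.82 × 10⁻⁴ − 4.464 × 10⁻⁴ = 4.356 × 10⁻⁴, so Δρ ≈ 0.4474 kg m⁻³.
N² = (g/ρ₀)·Δρ/Δz = g·(Δρ/ρ₀)/Δz = 9.8 × 4.356 × 10⁻⁴ / 23 = 1.8560 × 10⁻⁴ s⁻².
N = √(1.8560 × 10⁻⁴) = 0.013624 rad s⁻¹ ≈ 0.0136 rad s⁻¹.

0.0136 rad s⁻¹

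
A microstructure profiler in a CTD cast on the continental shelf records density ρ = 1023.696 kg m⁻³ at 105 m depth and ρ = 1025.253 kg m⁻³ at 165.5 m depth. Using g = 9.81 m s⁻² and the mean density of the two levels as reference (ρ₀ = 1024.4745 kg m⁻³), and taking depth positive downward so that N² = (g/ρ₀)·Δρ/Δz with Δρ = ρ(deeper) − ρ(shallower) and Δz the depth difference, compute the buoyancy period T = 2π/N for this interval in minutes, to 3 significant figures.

Δρ = 1025.253 − 1023.696 = 1.557 kg m⁻³ over Δz = 165.5 − 105 = 60.5 m.
N² = (9.81/1024.4745) × (1.557/60.5) = 2.4643 × 10⁻⁴ s⁻².
N = √(2.4643 × 10⁻⁴) = 0.015698 rad s⁻¹, so T = 2π/N = 400.25 s = 6.6708 min ≈ 6.67 min.

6.67 min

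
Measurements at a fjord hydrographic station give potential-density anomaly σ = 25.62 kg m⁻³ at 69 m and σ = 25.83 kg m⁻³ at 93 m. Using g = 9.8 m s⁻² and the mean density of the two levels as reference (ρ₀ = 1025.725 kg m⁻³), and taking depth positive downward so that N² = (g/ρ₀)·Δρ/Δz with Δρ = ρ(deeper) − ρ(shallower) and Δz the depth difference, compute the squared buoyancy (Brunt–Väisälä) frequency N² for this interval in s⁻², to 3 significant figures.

8.36 × 10⁻⁵ s⁻²

Δρ = 1025.83 − 1025.62 = 0.21 kg m⁻³ over Δz = 93 − 69 = 24 m.
N² = (9.8/1025.725) × (0.21/24) = 8.3599 × 10⁻⁵ s⁻² ≈ 8.36 × 10⁻⁵ s⁻².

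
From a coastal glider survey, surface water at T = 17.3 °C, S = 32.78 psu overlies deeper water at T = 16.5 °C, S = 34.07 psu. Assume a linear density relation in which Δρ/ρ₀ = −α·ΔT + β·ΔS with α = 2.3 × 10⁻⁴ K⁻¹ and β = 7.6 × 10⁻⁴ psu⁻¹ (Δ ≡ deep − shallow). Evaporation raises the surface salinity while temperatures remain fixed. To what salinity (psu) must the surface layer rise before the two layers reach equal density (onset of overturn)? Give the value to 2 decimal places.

34.31 psu

Neutral buoyancy requires −α(T_deep − T_surf) + β(S_deep − S_surf′) = 0.
S_surf′ = S_deep − (α/β)·ΔT = 34.07 − (2.3 × 10⁻⁴/7.6 × 10⁻⁴)·(-0.8) = 34.3121 psu.
Increase required: 34.3121 − 32.78 = 1.5321 psu.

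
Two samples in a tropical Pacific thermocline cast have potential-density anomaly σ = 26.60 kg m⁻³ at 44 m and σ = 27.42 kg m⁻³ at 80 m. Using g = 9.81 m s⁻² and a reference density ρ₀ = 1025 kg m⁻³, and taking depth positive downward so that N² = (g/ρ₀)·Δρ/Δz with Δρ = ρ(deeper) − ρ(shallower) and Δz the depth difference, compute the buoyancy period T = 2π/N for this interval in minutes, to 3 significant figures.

Δρ = 1027.42 − 1026.60 = 0.82 kg m⁻³ over Δz = 80 − 44 = 36 m.
N² = (9.81/1025) × (0.82/36) = 2.1800 × 10⁻⁴ s⁻².
N = √(2.1800 × 10⁻⁴) = 0.014765 rad s⁻¹, so T = 2π/N = 425.55 s = 7.0925 min ≈ 7.09 min.
A positive N² confirms static stability across the interval.

7.09 min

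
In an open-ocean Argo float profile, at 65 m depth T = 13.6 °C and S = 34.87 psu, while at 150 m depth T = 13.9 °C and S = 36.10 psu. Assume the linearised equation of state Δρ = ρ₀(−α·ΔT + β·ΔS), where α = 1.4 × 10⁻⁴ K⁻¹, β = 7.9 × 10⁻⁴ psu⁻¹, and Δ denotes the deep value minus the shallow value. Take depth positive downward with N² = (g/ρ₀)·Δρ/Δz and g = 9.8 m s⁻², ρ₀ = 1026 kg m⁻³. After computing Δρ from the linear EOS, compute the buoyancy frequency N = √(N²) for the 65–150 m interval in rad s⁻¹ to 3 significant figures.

ΔT = +0.3 K, ΔS = +1.23 psu (deep − shallow).
Δρ/ρ₀ = −αΔT + βΔS = -4.20 × 10⁻⁵ + 9.717 × 10⁻⁴ = 9.297 × 10⁻⁴, so Δρ ≈ 0.9539 kg m⁻³.
N² = (g/ρ₀)·Δρ/Δz = g·(Δρ/ρ₀)/Δz = 9.8 × 9.297 × 10⁻⁴ / 85 = 1.0719 × 10⁻⁴ s⁻².
N = √(1.0719 × 10⁻⁴) = 0.010353 rad s⁻¹ ≈ 0.0104 rad s⁻¹.

0.0104 rad s⁻¹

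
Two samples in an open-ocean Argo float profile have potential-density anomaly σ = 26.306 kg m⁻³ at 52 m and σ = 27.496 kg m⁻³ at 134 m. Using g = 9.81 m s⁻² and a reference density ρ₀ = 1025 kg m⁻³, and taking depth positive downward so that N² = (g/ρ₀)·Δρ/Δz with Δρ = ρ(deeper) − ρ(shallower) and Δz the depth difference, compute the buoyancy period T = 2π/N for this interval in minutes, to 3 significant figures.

Δρ = 1027.496 − 1026.306 = 1.190 kg m⁻³ over Δz = 134 − 52 = 82 m.
N² = (9.81/1025) × (1.190/82) = 1.3889 × 10⁻⁴ s⁻².
N = √(1.3889 × 10⁻⁴) = 0.011785 rad s⁻¹, so T = 2π/N = 533.15 s = 8.8858 min ≈ 8.89 min.

8.89 min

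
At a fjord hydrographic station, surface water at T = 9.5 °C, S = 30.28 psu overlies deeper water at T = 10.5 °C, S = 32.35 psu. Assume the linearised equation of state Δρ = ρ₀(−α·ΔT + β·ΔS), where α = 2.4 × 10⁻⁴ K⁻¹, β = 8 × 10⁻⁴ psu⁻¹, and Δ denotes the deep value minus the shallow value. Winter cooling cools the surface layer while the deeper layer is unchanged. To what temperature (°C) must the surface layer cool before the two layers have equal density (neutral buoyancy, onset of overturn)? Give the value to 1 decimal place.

3.6 °C

Neutral buoyancy requires Δρ = 0, i.e. −α(T_deep − T_surf′) + β(S_deep − S_surf) = 0.
T_surf′ = T_deep − (β/α)·ΔS = 10.5 − (8 × 10⁻⁴/2.4 × 10⁻⁴)·(+2.07) = 3.600 °C.
Cooling required: 9.5 − (3.600) = 5.900 °C.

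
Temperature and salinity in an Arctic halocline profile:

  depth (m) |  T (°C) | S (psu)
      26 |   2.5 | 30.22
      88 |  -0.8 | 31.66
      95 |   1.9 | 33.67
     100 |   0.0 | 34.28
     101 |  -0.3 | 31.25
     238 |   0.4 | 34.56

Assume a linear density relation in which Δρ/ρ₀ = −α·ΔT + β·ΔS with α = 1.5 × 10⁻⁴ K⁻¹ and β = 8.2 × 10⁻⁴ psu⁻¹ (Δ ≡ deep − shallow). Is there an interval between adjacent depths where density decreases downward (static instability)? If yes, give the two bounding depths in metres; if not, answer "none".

Evaluate Δρ/ρ₀ = −αΔT + βΔS across each adjacent pair:
  26–88 m: −αΔT+βΔS = −(1.5 × 10⁻⁴)(-3.3)+(8.2 × 10⁻⁴)(+1.44) = 1.7 × 10⁻³ → stable
  88–95 m: −αΔT+βΔS = −(1.5 × 10⁻⁴)(+2.7)+(8.2 × 10⁻⁴)(+2.01) = 1.2 × 10⁻³ → stable
  95–100 m: −αΔT+βΔS = −(1.5 × 10⁻⁴)(-1.9)+(8.2 × 10⁻⁴)(+0.61) = 7.9 × 10⁻⁴ → stable
  100–101 m: −αΔT+βΔS = −(1.5 × 10⁻⁴)(-0.3)+(8.2 × 10⁻⁴)(-3.03) = -2.4 × 10⁻³ → UNSTABLE
  101–238 m: −αΔT+βΔS = −(1.5 × 10⁻⁴)(+0.7)+(8.2 × 10⁻⁴)(+3.31) = 2.6 × 10⁻³ → stable
The 100–101 m interval has Δρ < 0: lighter water underlies denser water.

100–101 m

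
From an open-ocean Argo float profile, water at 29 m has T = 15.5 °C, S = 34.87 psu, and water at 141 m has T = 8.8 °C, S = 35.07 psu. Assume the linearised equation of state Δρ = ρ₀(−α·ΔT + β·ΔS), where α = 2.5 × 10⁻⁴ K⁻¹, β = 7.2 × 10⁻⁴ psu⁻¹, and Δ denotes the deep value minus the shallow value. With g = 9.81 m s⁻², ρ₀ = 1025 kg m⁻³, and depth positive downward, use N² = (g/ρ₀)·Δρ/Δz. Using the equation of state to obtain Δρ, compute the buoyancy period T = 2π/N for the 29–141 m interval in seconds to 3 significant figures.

ΔT = -6.7 K, ΔS = +0.20 psu (deep − shallow).
Δρ/ρ₀ = −αΔT + βΔS = 1.675 × 10⁻³ + 1.44 × 10⁻⁴ = 1.819 × 10⁻³, so Δρ ≈ 1.864 kg m⁻³.
N² = (g/ρ₀)·Δρ/Δz = g·(Δρ/ρ₀)/Δz = 9.81 × 1.819 × 10⁻³ / 112 = 1.5932 × 10⁻⁴ s⁻².
N = √(1.5932 × 10⁻⁴) = 0.012622 rad s⁻¹ → T = 2π/N = 497.80 s ≈ 498 s.

498 s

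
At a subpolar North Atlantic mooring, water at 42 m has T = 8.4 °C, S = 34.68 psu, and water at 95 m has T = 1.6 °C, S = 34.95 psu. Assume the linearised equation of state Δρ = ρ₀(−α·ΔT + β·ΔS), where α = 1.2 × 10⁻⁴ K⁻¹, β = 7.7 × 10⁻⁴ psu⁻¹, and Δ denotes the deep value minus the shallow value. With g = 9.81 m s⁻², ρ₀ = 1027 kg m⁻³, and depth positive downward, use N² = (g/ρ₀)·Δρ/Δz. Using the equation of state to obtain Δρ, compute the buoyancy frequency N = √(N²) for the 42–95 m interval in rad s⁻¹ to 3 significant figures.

ΔT = -6.8 K, ΔS = +0.27 psu (deep − shallow).
Δρ/ρ₀ = −αΔT + βΔS = 8.16 × 10⁻⁴ + 2.079 × 10⁻⁴ = 1.0239 × 10⁻³, so Δρ ≈ 1.052 kg m⁻³.
N² = (g/ρ₀)·Δρ/Δz = g·(Δρ/ρ₀)/Δz = 9.81 × 1.0239 × 10⁻³ / 53 = 1.8952 × 10⁻⁴ s⁻².
N = √(1.8952 × 10⁻⁴) = 0.013767 rad s⁻¹ ≈ 0.0138 rad s⁻¹.

0.0138 rad s⁻¹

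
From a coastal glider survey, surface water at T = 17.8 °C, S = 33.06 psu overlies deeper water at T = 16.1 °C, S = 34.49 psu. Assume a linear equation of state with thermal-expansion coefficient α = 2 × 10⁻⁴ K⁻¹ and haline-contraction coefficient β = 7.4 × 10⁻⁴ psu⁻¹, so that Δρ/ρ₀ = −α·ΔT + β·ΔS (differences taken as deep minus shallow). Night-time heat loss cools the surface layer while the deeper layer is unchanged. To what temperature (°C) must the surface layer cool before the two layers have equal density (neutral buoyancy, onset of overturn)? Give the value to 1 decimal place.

10.8 °C

Neutral buoyancy requires Δρ = 0, i.e. −α(T_deep − T_surf′) + β(S_deep − S_surf) = 0.
T_surf′ = T_deep − (β/α)·ΔS = 16.1 − (7.4 × 10⁻⁴/2 × 10⁻⁴)·(+1.43) = 10.809 °C.
Cooling required: 17.8 − (10.809) = 6.991 °C.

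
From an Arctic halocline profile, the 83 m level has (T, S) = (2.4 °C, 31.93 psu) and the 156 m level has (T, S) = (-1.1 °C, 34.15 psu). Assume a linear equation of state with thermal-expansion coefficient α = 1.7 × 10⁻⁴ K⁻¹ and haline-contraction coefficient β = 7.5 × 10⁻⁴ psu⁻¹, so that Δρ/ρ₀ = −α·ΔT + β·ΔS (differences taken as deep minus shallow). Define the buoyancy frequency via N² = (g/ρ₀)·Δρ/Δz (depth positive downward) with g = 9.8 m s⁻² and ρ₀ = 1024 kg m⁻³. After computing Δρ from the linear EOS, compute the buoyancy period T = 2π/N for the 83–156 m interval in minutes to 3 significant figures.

6.01 min

ΔT = -3.5 K, ΔS = +2.22 psu (deep − shallow).
Δρ/ρ₀ = −αΔT + βΔS = 5.95 × 10⁻⁴ + 1.665 × 10⁻³ = 2.26 × 10⁻³, so Δρ ≈ 2.314 kg m⁻³.
N² = (g/ρ₀)·Δρ/Δz = g·(Δρ/ρ₀)/Δz = 9.8 × 2.26 × 10⁻³ / 73 = 3.0340 × 10⁻⁴ s⁻².
N = √(3.0340 × 10⁻⁴) = 0.017418 rad s⁻¹ → T = 2π/N = 360.73 s = 6.0122 min ≈ 6.01 min.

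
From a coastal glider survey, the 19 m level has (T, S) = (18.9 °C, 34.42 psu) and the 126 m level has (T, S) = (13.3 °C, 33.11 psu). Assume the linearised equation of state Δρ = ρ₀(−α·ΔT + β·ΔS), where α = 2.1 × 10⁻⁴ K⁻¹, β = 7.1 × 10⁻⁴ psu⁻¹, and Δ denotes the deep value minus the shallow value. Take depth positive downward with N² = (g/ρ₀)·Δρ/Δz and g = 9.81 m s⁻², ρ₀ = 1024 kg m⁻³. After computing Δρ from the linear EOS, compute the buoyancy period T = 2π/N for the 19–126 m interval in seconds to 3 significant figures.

1.32 × 10³ s

ΔT = -5.6 K, ΔS = -1.31 psu (deep − shallow).
Δρ/ρ₀ = −αΔT + βΔS = 1.176 × 10⁻³ − 9.301 × 10⁻⁴ = 2.459 × 10⁻⁴, so Δρ ≈ 0.2518 kg m⁻³.
N² = (g/ρ₀)·Δρ/Δz = g·(Δρ/ρ₀)/Δz = 9.81 × 2.459 × 10⁻⁴ / 107 = 2.2545 × 10⁻⁵ s⁻².
N = √(2.2545 × 10⁻⁵) = 4.7482 × 10⁻³ rad s⁻¹ → T = 2π/N = 1.3233 × 10³ s ≈ 1.32 × 10³ s.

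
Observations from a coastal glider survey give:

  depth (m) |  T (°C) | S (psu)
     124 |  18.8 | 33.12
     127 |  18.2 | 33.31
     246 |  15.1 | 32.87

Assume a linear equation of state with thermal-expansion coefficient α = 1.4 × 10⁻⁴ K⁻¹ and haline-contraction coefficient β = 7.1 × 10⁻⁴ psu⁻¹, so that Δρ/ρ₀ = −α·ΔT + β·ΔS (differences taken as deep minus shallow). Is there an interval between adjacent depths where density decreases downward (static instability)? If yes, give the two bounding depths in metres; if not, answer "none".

none

Evaluate Δρ/ρ₀ = −αΔT + βΔS across each adjacent pair:
  124–127 m: −αΔT+βΔS = −(1.4 × 10⁻⁴)(-0.6)+(7.1 × 10⁻⁴)(+0.19) = 2.2 × 10⁻⁴ → stable
  127–246 m: −αΔT+βΔS = −(1.4 × 10⁻⁴)(-3.1)+(7.1 × 10⁻⁴)(-0.44) = 1.2 × 10⁻⁴ → stable
Every interval has Δρ > 0: the column is stably stratified throughout.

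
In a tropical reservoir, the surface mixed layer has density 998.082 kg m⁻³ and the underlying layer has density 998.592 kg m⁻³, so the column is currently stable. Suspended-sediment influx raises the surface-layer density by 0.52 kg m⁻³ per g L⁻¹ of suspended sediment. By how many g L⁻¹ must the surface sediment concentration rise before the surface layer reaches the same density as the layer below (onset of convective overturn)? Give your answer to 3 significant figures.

0.981 g L⁻¹

Density deficit of the surface layer: 998.592 − 998.082 = 0.51 kg m⁻³.
Required change = 0.51 / 0.52 = 0.981 g L⁻¹.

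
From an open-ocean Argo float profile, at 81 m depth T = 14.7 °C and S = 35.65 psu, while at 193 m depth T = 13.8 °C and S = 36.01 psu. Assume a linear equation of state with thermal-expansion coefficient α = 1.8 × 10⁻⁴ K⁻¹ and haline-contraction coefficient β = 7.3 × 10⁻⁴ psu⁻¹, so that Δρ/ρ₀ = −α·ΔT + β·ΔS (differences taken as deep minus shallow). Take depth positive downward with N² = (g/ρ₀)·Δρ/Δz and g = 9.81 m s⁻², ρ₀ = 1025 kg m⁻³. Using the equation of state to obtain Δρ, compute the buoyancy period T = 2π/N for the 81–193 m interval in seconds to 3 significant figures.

1.03 × 10³ s

ΔT = -0.9 K, ΔS = +0.36 psu (deep − shallow).
Δρ/ρ₀ = −αΔT + βΔS = 1.62 × 10⁻⁴ + 2.628 × 10⁻⁴ = 4.248 × 10⁻⁴, so Δρ ≈ 0.4354 kg m⁻³.
N² = (g/ρ₀)·Δρ/Δz = g·(Δρ/ρ₀)/Δz = 9.81 × 4.248 × 10⁻⁴ / 112 = 3.7208 × 10⁻⁵ s⁻².
N = √(3.7208 × 10⁻⁵) = 6.0998 × 10⁻³ rad s⁻¹ → T = 2π/N = 1.0301 × 10³ s ≈ 1.03 × 10³ s.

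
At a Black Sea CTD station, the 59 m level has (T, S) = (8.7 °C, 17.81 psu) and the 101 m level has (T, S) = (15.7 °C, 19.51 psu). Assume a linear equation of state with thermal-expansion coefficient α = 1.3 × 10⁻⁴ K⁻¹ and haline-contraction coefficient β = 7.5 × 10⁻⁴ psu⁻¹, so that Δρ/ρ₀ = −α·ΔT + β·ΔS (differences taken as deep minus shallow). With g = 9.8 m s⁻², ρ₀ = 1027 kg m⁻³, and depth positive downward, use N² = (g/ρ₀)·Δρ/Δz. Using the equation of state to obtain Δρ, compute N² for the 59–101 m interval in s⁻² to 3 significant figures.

8.52 × 10⁻⁵ s⁻²

ΔT = +7.0 K, ΔS = +1.70 psu (deep − shallow).
Δρ/ρ₀ = −αΔT + βΔS = -9.10 × 10⁻⁴ + 1.275 × 10⁻³ = 3.65 × 10⁻⁴, so Δρ ≈ 0.3749 kg m⁻³.
N² = (g/ρ₀)·Δρ/Δz = g·(Δρ/ρ₀)/Δz = 9.8 × 3.65 × 10⁻⁴ / 42 = 8.5167 × 10⁻⁵ s⁻² ≈ 8.52 × 10⁻⁵ s⁻².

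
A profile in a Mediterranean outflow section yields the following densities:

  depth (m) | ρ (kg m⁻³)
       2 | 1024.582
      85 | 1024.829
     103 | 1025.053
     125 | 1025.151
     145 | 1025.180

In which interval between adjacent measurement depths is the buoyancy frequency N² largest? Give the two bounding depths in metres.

Compute the density gradient over each adjacent pair:
  2–85 m: Δρ/Δz = 0.247/83 = 3.0 × 10⁻³ kg m⁻⁴
  85–103 m: Δρ/Δz = 0.224/18 = 0.012 kg m⁻⁴
  103–125 m: Δρ/Δz = 0.098/22 = 4.5 × 10⁻³ kg m⁻⁴
  125–145 m: Δρ/Δz = 0.029/20 = 1.5 × 10⁻³ kg m⁻⁴
The largest gradient is in the 85–103 m interval — the pycnocline.

85–103 m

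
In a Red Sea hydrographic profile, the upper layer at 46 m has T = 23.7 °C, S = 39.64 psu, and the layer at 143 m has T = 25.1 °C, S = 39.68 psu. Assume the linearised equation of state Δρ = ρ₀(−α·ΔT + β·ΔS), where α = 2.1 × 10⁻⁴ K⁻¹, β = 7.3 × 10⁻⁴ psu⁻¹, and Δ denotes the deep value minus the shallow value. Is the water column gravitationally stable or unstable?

ΔT = 25.1 − 23.7 = +1.4 K and ΔS = 39.68 − 39.64 = +0.04 psu (deep − shallow).
−αΔT = -2.94 × 10⁻⁴; βΔS = 2.92 × 10⁻⁵; sum Δρ/ρ₀ = -2.648 × 10⁻⁴.
Δρ/ρ₀ < 0, so Δρ < 0: deeper water is lighter → statically unstable; the column would overturn.

unstable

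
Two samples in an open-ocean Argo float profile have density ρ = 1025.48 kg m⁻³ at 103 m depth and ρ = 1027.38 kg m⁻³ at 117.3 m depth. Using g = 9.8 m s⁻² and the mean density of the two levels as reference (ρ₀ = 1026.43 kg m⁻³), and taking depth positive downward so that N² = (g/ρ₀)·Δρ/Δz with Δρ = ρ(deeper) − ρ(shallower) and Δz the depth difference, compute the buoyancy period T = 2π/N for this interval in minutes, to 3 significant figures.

2.94 min

Δρ = 1027.38 − 1025.48 = 1.90 kg m⁻³ over Δz = 117.3 − 103 = 14.3 m.
N² = (9.8/1026.43) × (1.90/14.3) = 1.2686 × 10⁻³ s⁻².
N = √(1.2686 × 10⁻³) = 0.035617 rad s⁻¹, so T = 2π/N = 176.41 s = 2.9402 min ≈ 2.94 min.
A positive N² confirms static stability across the interval.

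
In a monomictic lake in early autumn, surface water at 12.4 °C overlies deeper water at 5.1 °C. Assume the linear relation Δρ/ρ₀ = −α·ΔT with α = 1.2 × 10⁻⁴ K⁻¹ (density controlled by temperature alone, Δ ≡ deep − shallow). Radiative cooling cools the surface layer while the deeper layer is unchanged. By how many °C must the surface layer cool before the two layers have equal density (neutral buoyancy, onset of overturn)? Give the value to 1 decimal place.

7.3 °C

With temperature the only control, equal density requires T_surf′ = T_deep.
T_surf′ = 5.1 °C.
Cooling required: 12.4 − 5.1 = 7.3 °C.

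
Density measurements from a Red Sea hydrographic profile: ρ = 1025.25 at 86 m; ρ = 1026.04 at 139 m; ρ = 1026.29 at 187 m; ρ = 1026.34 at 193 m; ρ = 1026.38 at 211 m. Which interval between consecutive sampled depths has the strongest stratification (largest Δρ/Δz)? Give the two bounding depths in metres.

Compute the density gradient over each adjacent pair:
  86–139 m: Δρ/Δz = 0.79/53 = 0.015 kg m⁻⁴
  139–187 m: Δρ/Δz = 0.25/48 = 5.2 × 10⁻³ kg m⁻⁴
  187–193 m: Δρ/Δz = 0.05/6 = 8.3 × 10⁻³ kg m⁻⁴
  193–211 m: Δρ/Δz = 0.04/18 = 2.2 × 10⁻³ kg m⁻⁴
The largest gradient is in the 86–139 m interval — the pycnocline.

86–139 m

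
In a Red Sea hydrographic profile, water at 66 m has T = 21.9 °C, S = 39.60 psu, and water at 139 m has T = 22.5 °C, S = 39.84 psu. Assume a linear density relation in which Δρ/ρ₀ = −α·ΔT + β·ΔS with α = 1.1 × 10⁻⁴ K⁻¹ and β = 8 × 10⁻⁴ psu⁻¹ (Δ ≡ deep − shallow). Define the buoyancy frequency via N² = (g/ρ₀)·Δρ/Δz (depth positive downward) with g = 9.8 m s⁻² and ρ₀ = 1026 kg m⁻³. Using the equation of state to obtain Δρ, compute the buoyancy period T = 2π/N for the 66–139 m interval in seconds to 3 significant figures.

1.53 × 10³ s

ΔT = +0.6 K, ΔS = +0.24 psu (deep − shallow).
Δρ/ρ₀ = −αΔT + βΔS = -6.60 × 10⁻⁵ + 1.92 × 10⁻⁴ = 1.26 × 10⁻⁴, so Δρ ≈ 0.1293 kg m⁻³.
N² = (g/ρ₀)·Δρ/Δz = g·(Δρ/ρ₀)/Δz = 9.8 × 1.26 × 10⁻⁴ / 73 = 1.6915 × 10⁻⁵ s⁻².
N = √(1.6915 × 10⁻⁵) = 4.1128 × 10⁻³ rad s⁻¹ → T = 2π/N = 1.5277 × 10³ s ≈ 1.53 × 10³ s.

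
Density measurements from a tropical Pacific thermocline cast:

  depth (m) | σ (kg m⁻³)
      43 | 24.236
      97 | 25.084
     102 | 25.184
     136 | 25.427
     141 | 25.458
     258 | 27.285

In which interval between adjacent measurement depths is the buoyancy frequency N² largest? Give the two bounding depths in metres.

Compute the density gradient over each adjacent pair:
  43–97 m: Δρ/Δz = 0.848/54 = 0.016 kg m⁻⁴
  97–102 m: Δρ/Δz = 0.100/5 = 0.020 kg m⁻⁴
  102–136 m: Δρ/Δz = 0.243/34 = 7.1 × 10⁻³ kg m⁻⁴
  136–141 m: Δρ/Δz = 0.031/5 = 6.2 × 10⁻³ kg m⁻⁴
  141–258 m: Δρ/Δz = 1.827/117 = 0.016 kg m⁻⁴
The largest gradient is in the 97–102 m interval — the pycnocline.

97–102 m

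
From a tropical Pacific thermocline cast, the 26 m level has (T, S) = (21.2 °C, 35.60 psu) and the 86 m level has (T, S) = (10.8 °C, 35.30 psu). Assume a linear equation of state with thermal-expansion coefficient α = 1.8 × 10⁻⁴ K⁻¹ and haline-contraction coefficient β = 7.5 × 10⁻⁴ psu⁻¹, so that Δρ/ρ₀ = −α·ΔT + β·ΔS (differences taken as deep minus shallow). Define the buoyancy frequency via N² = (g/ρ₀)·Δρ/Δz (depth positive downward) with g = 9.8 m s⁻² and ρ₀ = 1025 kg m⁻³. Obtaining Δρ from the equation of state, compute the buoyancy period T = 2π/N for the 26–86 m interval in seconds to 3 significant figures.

ΔT = -10.4 K, ΔS = -0.30 psu (deep − shallow).
Δρ/ρ₀ = −αΔT + βΔS = 1.872 × 10⁻³ − 2.25 × 10⁻⁴ = 1.647 × 10⁻³, so Δρ ≈ 1.688 kg m⁻³.
N² = (g/ρ₀)·Δρ/Δz = g·(Δρ/ρ₀)/Δz = 9.8 × 1.647 × 10⁻³ / 60 = 2.6901 × 10⁻⁴ s⁻².
N = √(2.6901 × 10⁻⁴) = 0.016402 rad s⁻¹ → T = 2π/N = 383.07 s ≈ 383 s.

383 s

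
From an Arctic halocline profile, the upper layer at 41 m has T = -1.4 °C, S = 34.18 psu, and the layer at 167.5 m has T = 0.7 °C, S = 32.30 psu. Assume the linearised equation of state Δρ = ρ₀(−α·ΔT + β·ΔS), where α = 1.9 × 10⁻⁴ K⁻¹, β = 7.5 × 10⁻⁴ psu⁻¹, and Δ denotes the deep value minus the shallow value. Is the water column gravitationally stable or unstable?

unstable

ΔT = 0.7 − -1.4 = +2.1 K and ΔS = 32.30 − 34.18 = -1.88 psu (deep − shallow).
−αΔT = -3.99 × 10⁻⁴; βΔS = -1.41 × 10⁻³; sum Δρ/ρ₀ = -1.809 × 10⁻³.
Δρ/ρ₀ < 0, so Δρ < 0: deeper water is lighter → statically unstable; the column would overturn.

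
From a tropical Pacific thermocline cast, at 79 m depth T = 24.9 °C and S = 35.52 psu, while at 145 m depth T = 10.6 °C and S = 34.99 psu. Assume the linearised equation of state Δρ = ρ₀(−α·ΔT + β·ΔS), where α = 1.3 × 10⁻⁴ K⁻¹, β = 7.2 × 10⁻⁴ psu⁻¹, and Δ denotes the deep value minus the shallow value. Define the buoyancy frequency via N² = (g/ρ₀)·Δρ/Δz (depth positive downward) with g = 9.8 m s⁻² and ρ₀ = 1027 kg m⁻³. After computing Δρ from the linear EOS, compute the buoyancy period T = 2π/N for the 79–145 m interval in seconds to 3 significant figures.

ΔT = -14.3 K, ΔS = -0.53 psu (deep − shallow).
Δρ/ρ₀ = −αΔT + βΔS = 1.859 × 10⁻³ − 3.816 × 10⁻⁴ = 1.4774 × 10⁻³, so Δρ ≈ 1.517 kg m⁻³.
N² = (g/ρ₀)·Δρ/Δz = g·(Δρ/ρ₀)/Δz = 9.8 × 1.4774 × 10⁻³ / 66 = 2.1937 × 10⁻⁴ s⁻².
N = √(2.1937 × 10⁻⁴) = 0.014811 rad s⁻¹ → T = 2π/N = 424.22 s ≈ 424 s.

424 s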